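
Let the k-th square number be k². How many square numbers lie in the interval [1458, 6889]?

The n-th square number is n².
Smallest index with value ≥ 1458: n = 39 (giving 1521).
Largest index with value ≤ 6889: n = 83 (giving 6889).
Indices 39 through 83: 45 terms.

45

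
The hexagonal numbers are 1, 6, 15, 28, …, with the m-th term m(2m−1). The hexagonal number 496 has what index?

Set n(2n−1) = 496, giving 2n² − n − 496 = 0.
The discriminant is 1 + 8·496 = 3969, and √3969 = 63.
So n = (1 + 63) / 4 = 64/4 = 16.

16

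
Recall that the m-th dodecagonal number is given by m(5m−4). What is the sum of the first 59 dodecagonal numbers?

343970

Σ i(5i−4) = 5Σi² − 4Σi over i = 1..59.
Σi = 1770 and Σi² = 70210.
5·70210 − 4·1770 = 343970.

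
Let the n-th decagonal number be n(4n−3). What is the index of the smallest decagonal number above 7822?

Solve n(4n−3) > 7822 for integer n.
The largest n with value ≤ 7822 is 44 (since 7612 ≤ 7822 < 7965), so the first above is n = 45, value 7965.

45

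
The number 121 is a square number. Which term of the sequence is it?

We need n² = 121, so n = √121 = 11.

11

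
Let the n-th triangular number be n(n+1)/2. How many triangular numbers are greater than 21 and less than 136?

The n-th triangular number is n(n+1)/2.
Smallest index with value > 21: n = 7 (giving 28).
Largest index with value < 136: n = 15 (giving 120).
Indices 7 through 15: 9 terms.

9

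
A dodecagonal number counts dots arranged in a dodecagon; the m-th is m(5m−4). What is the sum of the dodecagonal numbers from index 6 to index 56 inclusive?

Σ i(5i−4) = 5Σi² − 4Σi over i = 6..56.
Σi = 1596 − 15 = 1581 and Σi² = 60116 − 55 = 60061.
5·60061 − 4·1581 = 293981.

293981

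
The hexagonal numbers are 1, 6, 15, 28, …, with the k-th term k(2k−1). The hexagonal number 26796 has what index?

116

Set n(2n−1) = 26796, giving 2n² − n − 26796 = 0.
The discriminant is 1 + 8·26796 = 214369, and √214369 = 463.
So n = (1 + 463) / 4 = 464/4 = 116.
Check: 116·(2·116 − 1) = 26796. ✓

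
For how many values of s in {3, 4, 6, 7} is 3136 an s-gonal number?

1

s = 3: P(3, 78) = 3081 and P(3, 79) = 3160; 3136 is not s-gonal.
s = 4: P(4, 56) = 3136. ✓
s = 6: P(6, 39) = 3003 and P(6, 40) = 3160; 3136 is not s-gonal.
s = 7: P(7, 35) = 3010 and P(7, 36) = 3186; 3136 is not s-gonal.
Hits: s ∈ {4} → 1.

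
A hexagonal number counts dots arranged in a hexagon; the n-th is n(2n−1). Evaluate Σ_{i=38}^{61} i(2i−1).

Σ i(2i−1) = 2Σi² − Σi over i = 38..61.
Σi = 1891 − 703 = 1188 and Σi² = 77531 − 17575 = 59956.
2·59956 − 1·1188 = 118724.

118724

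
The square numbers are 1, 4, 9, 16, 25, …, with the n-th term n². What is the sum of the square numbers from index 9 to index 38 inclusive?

18815

Σ_{i=9}^{38} i² = 19019 − 204 = 18815.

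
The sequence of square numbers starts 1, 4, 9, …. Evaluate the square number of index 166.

27556

The 166th square number is n² with n = 166.
166² = 27556.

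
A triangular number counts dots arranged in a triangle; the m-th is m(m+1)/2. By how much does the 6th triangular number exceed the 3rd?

15

6·7/2 = 21 and 3·4/2 = 6.
Difference: 21 − 6 = 15.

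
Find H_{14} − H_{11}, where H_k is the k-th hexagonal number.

14·(2·14 − 1) = 378 and 11·(2·11 − 1) = 231.
Difference: 378 − 231 = 147.

147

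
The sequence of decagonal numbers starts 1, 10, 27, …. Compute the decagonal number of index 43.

The 43rd decagonal number is n(4n−3) with n = 43.
43·(4·43 − 3) = 43·169 = 7267.

7267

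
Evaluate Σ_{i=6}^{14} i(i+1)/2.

Σ i(i+1)/2 = (Σi² + Σi) / 2 over i = 6..14.
Σi = 105 − 15 = 90 and Σi² = 1015 − 55 = 960.
(1·960 + 1·90) / 2 = 1050/2 = 525.

525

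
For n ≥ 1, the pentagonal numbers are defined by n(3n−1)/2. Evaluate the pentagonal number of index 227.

The 227th pentagonal number is n(3n−1)/2 with n = 227.
227·(3·227 − 1)/2 = 227·680/2 = 227·340 = 77180.

77180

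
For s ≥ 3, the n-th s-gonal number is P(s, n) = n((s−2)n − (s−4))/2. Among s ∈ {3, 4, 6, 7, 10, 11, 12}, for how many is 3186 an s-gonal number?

2

s = 3: P(3, 79) = 3160 and P(3, 80) = 3240; 3186 is not s-gonal.
s = 4: P(4, 56) = 3136 and P(4, 57) = 3249; 3186 is not s-gonal.
s = 6: P(6, 40) = 3160 and P(6, 41) = 3321; 3186 is not s-gonal.
s = 7: P(7, 36) = 3186. ✓
s = 10: P(10, 28) = 3052 and P(10, 29) = 3277; 3186 is not s-gonal.
s = 11: P(11, 27) = 3186. ✓
s = 12: P(12, 25) = 3025 and P(12, 26) = 3276; 3186 is not s-gonal.
Hits: s ∈ {7, 11} → 2.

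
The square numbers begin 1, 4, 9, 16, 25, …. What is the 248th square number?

61504

The 248th square number is n² with n = 248.
248² = 61504.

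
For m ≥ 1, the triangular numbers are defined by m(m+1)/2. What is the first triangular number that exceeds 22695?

Solve n(n+1)/2 > 22695 for integer n.
The largest n with value ≤ 22695 is 212 (since 22578 ≤ 22695 < 22791), so the first above is n = 213, value 22791.

22791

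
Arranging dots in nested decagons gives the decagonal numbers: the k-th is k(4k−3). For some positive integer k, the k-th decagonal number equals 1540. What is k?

20

Set n(4n−3) = 1540, giving 4n² − 3n − 1540 = 0.
The discriminant is 9 + 16·1540 = 24649, and √24649 = 157.
So n = (3 + 157) / 8 = 160/8 = 20.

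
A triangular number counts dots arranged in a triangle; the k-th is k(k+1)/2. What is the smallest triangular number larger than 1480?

1485

Solve n(n+1)/2 > 1480 for integer n.
The largest n with value ≤ 1480 is 53 (since 1431 ≤ 1480 < 1485), so the first above is n = 54, value 1485.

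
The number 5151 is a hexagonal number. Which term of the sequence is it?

Set n(2n−1) = 5151, giving 2n² − n − 5151 = 0.
The discriminant is 1 + 8·5151 = 41209, and √41209 = 203.
So n = (1 + 203) / 4 = 204/4 = 51.
Check: 51·(2·51 − 1) = 5151. ✓

51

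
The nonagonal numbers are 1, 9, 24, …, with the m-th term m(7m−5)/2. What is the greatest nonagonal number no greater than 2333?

2301

Solve n(7n−5)/2 ≤ 2333 for integer n.
n = 26 gives 2301 ≤ 2333, while n = 27 gives 2484 > 2333; so the answer is 2301.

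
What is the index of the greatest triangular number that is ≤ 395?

27

Solve n(n+1)/2 ≤ 395 for integer n.
n = 27 gives 378 ≤ 395, while n = 28 gives 406 > 395; so the answer is index 27.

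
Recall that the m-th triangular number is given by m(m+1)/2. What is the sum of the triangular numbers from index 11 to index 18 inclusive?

Σ i(i+1)/2 = (Σi² + Σi) / 2 over i = 11..18.
Σi = 171 − 55 = 116 and Σi² = 2109 − 385 = 1724.
(1·1724 + 1·116) / 2 = 1840/2 = 920.

920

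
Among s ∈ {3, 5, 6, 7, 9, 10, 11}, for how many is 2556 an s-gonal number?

2

s = 3: P(3, 71) = 2556. ✓
s = 5: P(5, 41) = 2501 and P(5, 42) = 2625; 2556 is not s-gonal.
s = 6: P(6, 36) = 2556. ✓
s = 7: P(7, 32) = 2512 and P(7, 33) = 2673; 2556 is not s-gonal.
s = 9: P(9, 27) = 2484 and P(9, 28) = 2674; 2556 is not s-gonal.
s = 10: P(10, 25) = 2425 and P(10, 26) = 2626; 2556 is not s-gonal.
s = 11: P(11, 24) = 2508 and P(11, 25) = 2725; 2556 is not s-gonal.
Hits: s ∈ {3, 6} → 2.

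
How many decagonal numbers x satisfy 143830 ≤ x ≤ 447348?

145

The n-th decagonal number is n(4n−3).
Smallest index with value ≥ 143830: n = 190 (giving 143830).
Largest index with value ≤ 447348: n = 334 (giving 445222).
Indices 190 through 334: 145 terms.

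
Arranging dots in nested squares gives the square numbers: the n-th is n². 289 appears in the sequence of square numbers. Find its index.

We need n² = 289, so n = √289 = 17.

17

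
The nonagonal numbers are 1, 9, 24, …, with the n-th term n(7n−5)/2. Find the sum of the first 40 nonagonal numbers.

75440

Σ i(7i−5)/2 = (7Σi² − 5Σi) / 2 over i = 1..40.
Σi = 820 and Σi² = 22140.
(7·22140 − 5·820) / 2 = 150880/2 = 75440.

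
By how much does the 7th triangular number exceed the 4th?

7·8/2 = 28 and 4·5/2 = 10.
Difference: 28 − 10 = 18.

18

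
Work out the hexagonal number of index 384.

384·(2·384 − 1) = 384·767 = 294528.

294528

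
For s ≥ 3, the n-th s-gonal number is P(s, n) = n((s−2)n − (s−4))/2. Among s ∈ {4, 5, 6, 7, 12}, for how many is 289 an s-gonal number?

s = 4: P(4, 17) = 289. ✓
s = 5: P(5, 14) = 287 and P(5, 15) = 330; 289 is not s-gonal.
s = 6: P(6, 12) = 276 and P(6, 13) = 325; 289 is not s-gonal.
s = 7: P(7, 11) = 286 and P(7, 12) = 342; 289 is not s-gonal.
s = 12: P(12, 8) = 288 and P(12, 9) = 369; 289 is not s-gonal.
Hits: s ∈ {4} → 1.

1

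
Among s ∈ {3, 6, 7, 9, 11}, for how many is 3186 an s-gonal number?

s = 3: P(3, 79) = 3160 and P(3, 80) = 3240; 3186 is not s-gonal.
s = 6: P(6, 40) = 3160 and P(6, 41) = 3321; 3186 is not s-gonal.
s = 7: P(7, 36) = 3186. ✓
s = 9: P(9, 30) = 3075 and P(9, 31) = 3286; 3186 is not s-gonal.
s = 11: P(11, 27) = 3186. ✓
Hits: s ∈ {7, 11} → 2.

2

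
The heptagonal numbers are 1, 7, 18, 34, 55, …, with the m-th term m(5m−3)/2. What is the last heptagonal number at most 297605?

297045

Solve n(5n−3)/2 ≤ 297605 for integer n.
n = 345 gives 297045 ≤ 297605, while n = 346 gives 298771 > 297605; so the answer is 297045.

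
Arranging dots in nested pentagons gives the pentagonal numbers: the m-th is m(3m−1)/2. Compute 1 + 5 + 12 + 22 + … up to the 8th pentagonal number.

288

Σ i(3i−1)/2 = (3Σi² − Σi) / 2 over i = 1..8.
Σi = 36 and Σi² = 204.
(3·204 − 1·36) / 2 = 576/2 = 288.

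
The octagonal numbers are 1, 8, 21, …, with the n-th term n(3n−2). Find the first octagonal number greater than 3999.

Solve n(3n−2) > 3999 for integer n.
The largest n with value ≤ 3999 is 36 (since 3816 ≤ 3999 < 4033), so the first above is n = 37, value 4033.

4033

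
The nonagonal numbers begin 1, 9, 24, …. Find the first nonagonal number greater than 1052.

1089

Solve n(7n−5)/2 > 1052 for integer n.
The largest n with value ≤ 1052 is 17 (since 969 ≤ 1052 < 1089), so the first above is n = 18, value 1089.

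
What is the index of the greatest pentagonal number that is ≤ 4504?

54

Solve n(3n−1)/2 ≤ 4504 for integer n.
n = 54 gives 4347 ≤ 4504, while n = 55 gives 4510 > 4504; so the answer is index 54.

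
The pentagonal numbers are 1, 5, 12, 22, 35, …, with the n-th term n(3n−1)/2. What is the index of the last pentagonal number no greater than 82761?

Solve n(3n−1)/2 ≤ 82761 for integer n.
n = 235 gives 82720 ≤ 82761, while n = 236 gives 83426 > 82761; so the answer is index 235.

235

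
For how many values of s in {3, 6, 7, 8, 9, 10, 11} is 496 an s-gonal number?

s = 3: P(3, 31) = 496. ✓
s = 6: P(6, 16) = 496. ✓
s = 7: P(7, 14) = 469 and P(7, 15) = 540; 496 is not s-gonal.
s = 8: P(8, 13) = 481 and P(8, 14) = 560; 496 is not s-gonal.
s = 9: P(9, 12) = 474 and P(9, 13) = 559; 496 is not s-gonal.
s = 10: P(10, 11) = 451 and P(10, 12) = 540; 496 is not s-gonal.
s = 11: P(11, 10) = 415 and P(11, 11) = 506; 496 is not s-gonal.
Hits: s ∈ {3, 6} → 2.

2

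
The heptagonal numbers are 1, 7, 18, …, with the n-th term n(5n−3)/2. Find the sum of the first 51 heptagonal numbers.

Σ i(5i−3)/2 = (5Σi² − 3Σi) / 2 over i = 1..51.
Σi = 1326 and Σi² = 45526.
(5·45526 − 3·1326) / 2 = 223652/2 = 111826.

111826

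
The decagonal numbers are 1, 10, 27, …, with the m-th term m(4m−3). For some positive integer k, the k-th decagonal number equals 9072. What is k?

48

Set n(4n−3) = 9072, giving 4n² − 3n − 9072 = 0.
So n = (3 + 381) / 8 = 384/8 = 48.
Check: 48·(4·48 − 3) = 9072. ✓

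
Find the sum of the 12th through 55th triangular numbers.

28974

Σ i(i+1)/2 = (Σi² + Σi) / 2 over i = 12..55.
Σi = 1540 − 66 = 1474 and Σi² = 56980 − 506 = 56474.
(1·56474 + 1·1474) / 2 = 57948/2 = 28974.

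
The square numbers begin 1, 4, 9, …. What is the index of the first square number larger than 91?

Solve n² > 91 for integer n.
The largest n with value ≤ 91 is 9 (since 81 ≤ 91 < 100), so the first above is n = 10, value 100.

10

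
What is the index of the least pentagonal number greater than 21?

Solve n(3n−1)/2 > 21 for integer n.
The largest n with value ≤ 21 is 3 (since 12 ≤ 21 < 22), so the first above is n = 4, value 22.

4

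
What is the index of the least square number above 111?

Solve n² > 111 for integer n.
The largest n with value ≤ 111 is 10 (since 100 ≤ 111 < 121), so the first above is n = 11, value 121.

11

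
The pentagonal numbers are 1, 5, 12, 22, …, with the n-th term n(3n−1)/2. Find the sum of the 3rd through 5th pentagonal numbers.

Σ i(3i−1)/2 = (3Σi² − Σi) / 2 over i = 3..5.
Σi = 15 − 3 = 12 and Σi² = 55 − 5 = 50.
(3·50 − 1·12) / 2 = 138/2 = 69.

69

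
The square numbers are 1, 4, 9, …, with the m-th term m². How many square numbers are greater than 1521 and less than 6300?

The n-th square number is n².
Smallest index with value > 1521: n = 40 (giving 1600).
Largest index with value < 6300: n = 79 (giving 6241).
Indices 40 through 79: 40 terms.

40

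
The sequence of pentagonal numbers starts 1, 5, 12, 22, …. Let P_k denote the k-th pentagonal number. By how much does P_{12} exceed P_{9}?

12·(3·12 − 1)/2 = 210 and 9·(3·9 − 1)/2 = 117.
Difference: 210 − 117 = 93.

93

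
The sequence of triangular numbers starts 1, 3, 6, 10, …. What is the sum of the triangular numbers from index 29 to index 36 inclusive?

4376

Σ i(i+1)/2 = (Σi² + Σi) / 2 over i = 29..36.
Σi = 666 − 406 = 260 and Σi² = 16206 − 7714 = 8492.
(1·8492 + 1·260) / 2 = 8752/2 = 4376.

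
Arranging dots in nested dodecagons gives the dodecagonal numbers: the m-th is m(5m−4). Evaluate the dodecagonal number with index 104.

53664

The 104th dodecagonal number is n(5n−4) with n = 104.
104·(5·104 − 4) = 104·516 = 53664.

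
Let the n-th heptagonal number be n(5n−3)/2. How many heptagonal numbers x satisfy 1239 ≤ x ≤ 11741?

46

The n-th heptagonal number is n(5n−3)/2.
Smallest index with value ≥ 1239: n = 23 (giving 1288).
Largest index with value ≤ 11741: n = 68 (giving 11458).
Indices 23 through 68: 46 terms.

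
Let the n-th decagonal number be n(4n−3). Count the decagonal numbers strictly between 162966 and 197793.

20

The n-th decagonal number is n(4n−3).
Smallest index with value > 162966: n = 203 (giving 164227).
Largest index with value < 197793: n = 222 (giving 196470).
Indices 203 through 222: 20 terms.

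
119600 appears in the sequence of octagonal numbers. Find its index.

Set n(3n−2) = 119600, giving 3n² − 2n − 119600 = 0.
The discriminant is 4 + 12·119600 = 1435204, and √1435204 = 1198.
So n = (2 + 1198) / 6 = 1200/6 = 200.
Check: 200·(3·200 − 2) = 119600. ✓

200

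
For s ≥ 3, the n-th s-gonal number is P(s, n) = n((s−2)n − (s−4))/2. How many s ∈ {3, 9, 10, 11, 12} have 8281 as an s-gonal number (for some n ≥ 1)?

1

s = 3: P(3, 128) = 8256 and P(3, 129) = 8385; 8281 is not s-gonal.
s = 9: P(9, 49) = 8281. ✓
s = 10: P(10, 45) = 7965 and P(10, 46) = 8326; 8281 is not s-gonal.
s = 11: P(11, 43) = 8170 and P(11, 44) = 8558; 8281 is not s-gonal.
s = 12: P(12, 41) = 8241 and P(12, 42) = 8652; 8281 is not s-gonal.
Hits: s ∈ {9} → 1.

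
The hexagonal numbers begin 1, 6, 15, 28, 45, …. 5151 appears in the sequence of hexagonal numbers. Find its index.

Set n(2n−1) = 5151, giving 2n² − n − 5151 = 0.
The discriminant is 1 + 8·5151 = 41209, and √41209 = 203.
So n = (1 + 203) / 4 = 204/4 = 51.
Check: 51·(2·51 − 1) = 5151. ✓

51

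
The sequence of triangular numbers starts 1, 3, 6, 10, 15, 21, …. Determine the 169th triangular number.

14365

The 169th triangular number is n(n+1)/2 with n = 169.
169·170/2 = 28730/2 = 14365.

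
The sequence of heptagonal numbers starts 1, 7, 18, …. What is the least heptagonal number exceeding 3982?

Solve n(5n−3)/2 > 3982 for integer n.
The largest n with value ≤ 3982 is 40 (since 3940 ≤ 3982 < 4141), so the first above is n = 41, value 4141.

4141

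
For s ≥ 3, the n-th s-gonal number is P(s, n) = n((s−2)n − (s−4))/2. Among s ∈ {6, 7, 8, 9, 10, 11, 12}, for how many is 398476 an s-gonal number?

s = 6: P(6, 446) = 397386 and P(6, 447) = 399171; 398476 is not s-gonal.
s = 7: P(7, 399) = 397404 and P(7, 400) = 399400; 398476 is not s-gonal.
s = 8: P(8, 364) = 396760 and P(8, 365) = 398945; 398476 is not s-gonal.
s = 9: P(9, 337) = 396649 and P(9, 338) = 399009; 398476 is not s-gonal.
s = 10: P(10, 316) = 398476. ✓
s = 11: P(11, 297) = 395901 and P(11, 298) = 398575; 398476 is not s-gonal.
s = 12: P(12, 282) = 396492 and P(12, 283) = 399313; 398476 is not s-gonal.
Hits: s ∈ {10} → 1.

1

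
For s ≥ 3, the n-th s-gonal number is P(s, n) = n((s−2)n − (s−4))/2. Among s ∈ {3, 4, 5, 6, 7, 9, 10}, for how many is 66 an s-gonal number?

s = 3: P(3, 11) = 66. ✓
s = 4: P(4, 8) = 64 and P(4, 9) = 81; 66 is not s-gonal.
s = 5: P(5, 6) = 51 and P(5, 7) = 70; 66 is not s-gonal.
s = 6: P(6, 6) = 66. ✓
s = 7: P(7, 5) = 55 and P(7, 6) = 81; 66 is not s-gonal.
s = 9: P(9, 4) = 46 and P(9, 5) = 75; 66 is not s-gonal.
s = 10: P(10, 4) = 52 and P(10, 5) = 85; 66 is not s-gonal.
Hits: s ∈ {3, 6} → 2.

2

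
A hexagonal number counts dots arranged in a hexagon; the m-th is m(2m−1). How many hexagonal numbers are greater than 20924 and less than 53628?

61

The n-th hexagonal number is n(2n−1).
Smallest index with value > 20924: n = 103 (giving 21115).
Largest index with value < 53628: n = 163 (giving 52975).
Indices 103 through 163: 61 terms.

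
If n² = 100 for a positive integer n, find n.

10

We need n² = 100, so n = √100 = 10.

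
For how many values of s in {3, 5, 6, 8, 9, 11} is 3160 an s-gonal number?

s = 3: P(3, 79) = 3160. ✓
s = 5: P(5, 46) = 3151 and P(5, 47) = 3290; 3160 is not s-gonal.
s = 6: P(6, 40) = 3160. ✓
s = 8: P(8, 32) = 3008 and P(8, 33) = 3201; 3160 is not s-gonal.
s = 9: P(9, 30) = 3075 and P(9, 31) = 3286; 3160 is not s-gonal.
s = 11: P(11, 26) = 2951 and P(11, 27) = 3186; 3160 is not s-gonal.
Hits: s ∈ {3, 6} → 2.

2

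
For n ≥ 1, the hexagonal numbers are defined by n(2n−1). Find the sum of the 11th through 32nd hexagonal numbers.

21637

Σ i(2i−1) = 2Σi² − Σi over i = 11..32.
Σi = 528 − 55 = 473 and Σi² = 11440 − 385 = 11055.
2·11055 − 1·473 = 21637.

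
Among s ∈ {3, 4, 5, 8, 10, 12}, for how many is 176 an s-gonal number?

s = 3: P(3, 18) = 171 and P(3, 19) = 190; 176 is not s-gonal.
s = 4: P(4, 13) = 169 and P(4, 14) = 196; 176 is not s-gonal.
s = 5: P(5, 11) = 176. ✓
s = 8: P(8, 8) = 176. ✓
s = 10: P(10, 7) = 175 and P(10, 8) = 232; 176 is not s-gonal.
s = 12: P(12, 6) = 156 and P(12, 7) = 217; 176 is not s-gonal.
Hits: s ∈ {5, 8} → 2.

2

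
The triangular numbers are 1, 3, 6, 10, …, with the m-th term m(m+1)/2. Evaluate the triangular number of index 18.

The 18th triangular number is n(n+1)/2 with n = 18.
18·19/2 = 342/2 = 171.

171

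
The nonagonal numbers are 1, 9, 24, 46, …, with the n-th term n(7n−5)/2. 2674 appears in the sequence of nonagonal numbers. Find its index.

28

Set n(7n−5)/2 = 2674, giving 7n² − 5n − 5348 = 0.
The discriminant is 25 + 56·2674 = 149769, and √149769 = 387.
So n = (5 + 387) / 14 = 392/14 = 28.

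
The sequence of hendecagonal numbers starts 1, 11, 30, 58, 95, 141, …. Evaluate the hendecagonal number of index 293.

293·(9·293 − 7)/2 = 293·2630/2 = 293·1315 = 385295.

385295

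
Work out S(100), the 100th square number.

The 100th square number is n² with n = 100.
100² = 10000.

10000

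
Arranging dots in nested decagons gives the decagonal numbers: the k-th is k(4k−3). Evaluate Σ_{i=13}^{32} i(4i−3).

Σ i(4i−3) = 4Σi² − 3Σi over i = 13..32.
Σi = 528 − 78 = 450 and Σi² = 11440 − 650 = 10790.
4·10790 − 3·450 = 41810.

41810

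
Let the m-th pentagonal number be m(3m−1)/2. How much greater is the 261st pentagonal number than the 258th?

2334

261·(3·261 − 1)/2 = 102051 and 258·(3·258 − 1)/2 = 99717.
Difference: 102051 − 99717 = 2334.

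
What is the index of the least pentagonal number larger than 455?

18

Solve n(3n−1)/2 > 455 for integer n.
The largest n with value ≤ 455 is 17 (since 425 ≤ 455 < 477), so the first above is n = 18, value 477.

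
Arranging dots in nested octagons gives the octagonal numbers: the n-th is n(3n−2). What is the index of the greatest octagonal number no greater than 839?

17

Solve n(3n−2) ≤ 839 for integer n.
n = 17 gives 833 ≤ 839, while n = 18 gives 936 > 839; so the answer is index 17.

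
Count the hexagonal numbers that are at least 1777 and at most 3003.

9

The n-th hexagonal number is n(2n−1).
Smallest index with value ≥ 1777: n = 31 (giving 1891).
Largest index with value ≤ 3003: n = 39 (giving 3003).
Indices 31 through 39: 9 terms.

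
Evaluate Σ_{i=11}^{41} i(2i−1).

46066

Σ i(2i−1) = 2Σi² − Σi over i = 11..41.
Σi = 861 − 55 = 806 and Σi² = 23821 − 385 = 23436.
2·23436 − 1·806 = 46066.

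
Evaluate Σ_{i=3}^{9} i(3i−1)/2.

Σ i(3i−1)/2 = (3Σi² − Σi) / 2 over i = 3..9.
Σi = 45 − 3 = 42 and Σi² = 285 − 5 = 280.
(3·280 − 1·42) / 2 = 798/2 = 399.

399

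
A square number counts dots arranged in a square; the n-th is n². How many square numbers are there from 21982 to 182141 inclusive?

278

The n-th square number is n².
Smallest index with value ≥ 21982: n = 149 (giving 22201).
Largest index with value ≤ 182141: n = 426 (giving 181476).
Indices 149 through 426: 278 terms.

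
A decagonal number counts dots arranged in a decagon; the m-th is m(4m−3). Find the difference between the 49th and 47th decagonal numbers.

49·(4·49 − 3) = 9457 and 47·(4·47 − 3) = 8695.
Difference: 9457 − 8695 = 762.

762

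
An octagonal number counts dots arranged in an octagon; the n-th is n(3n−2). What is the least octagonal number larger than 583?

Solve n(3n−2) > 583 for integer n.
The largest n with value ≤ 583 is 14 (since 560 ≤ 583 < 645), so the first above is n = 15, value 645.

645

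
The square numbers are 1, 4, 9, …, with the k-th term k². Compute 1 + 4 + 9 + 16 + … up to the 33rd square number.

Σ_{i=1}^{33} i² = 33·34·67/6 = 12529.

12529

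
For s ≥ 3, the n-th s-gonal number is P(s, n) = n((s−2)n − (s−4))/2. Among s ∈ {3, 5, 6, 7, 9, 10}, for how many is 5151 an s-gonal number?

2

s = 3: P(3, 101) = 5151. ✓
s = 5: P(5, 58) = 5017 and P(5, 59) = 5192; 5151 is not s-gonal.
s = 6: P(6, 51) = 5151. ✓
s = 7: P(7, 45) = 4995 and P(7, 46) = 5221; 5151 is not s-gonal.
s = 9: P(9, 38) = 4959 and P(9, 39) = 5226; 5151 is not s-gonal.
s = 10: P(10, 36) = 5076 and P(10, 37) = 5365; 5151 is not s-gonal.
Hits: s ∈ {3, 6} → 2.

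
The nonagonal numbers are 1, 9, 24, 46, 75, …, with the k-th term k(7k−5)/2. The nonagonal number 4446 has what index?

36

Set n(7n−5)/2 = 4446, giving 7n² − 5n − 8892 = 0.
The discriminant is 25 + 56·4446 = 249001, and √249001 = 499.
So n = (5 + 499) / 14 = 504/14 = 36.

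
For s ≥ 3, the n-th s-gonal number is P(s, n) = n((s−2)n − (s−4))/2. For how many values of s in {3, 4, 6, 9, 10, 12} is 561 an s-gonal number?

3

s = 3: P(3, 33) = 561. ✓
s = 4: P(4, 23) = 529 and P(4, 24) = 576; 561 is not s-gonal.
s = 6: P(6, 17) = 561. ✓
s = 9: P(9, 13) = 559 and P(9, 14) = 651; 561 is not s-gonal.
s = 10: P(10, 12) = 540 and P(10, 13) = 637; 561 is not s-gonal.
s = 12: P(12, 11) = 561. ✓
Hits: s ∈ {3, 6, 12} → 3.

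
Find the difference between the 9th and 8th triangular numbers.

Consecutive triangular numbers differ by n: T_{9} − T_{8} = 9.

9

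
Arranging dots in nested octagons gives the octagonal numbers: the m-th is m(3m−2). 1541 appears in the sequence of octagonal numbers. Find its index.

23

Set n(3n−2) = 1541, giving 3n² − 2n − 1541 = 0.
So n = (2 + 136) / 6 = 138/6 = 23.
Check: 23·(3·23 − 2) = 1541. ✓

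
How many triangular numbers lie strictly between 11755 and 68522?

217

The n-th triangular number is n(n+1)/2.
Smallest index with value > 11755: n = 153 (giving 11781).
Largest index with value < 68522: n = 369 (giving 68265).
Indices 153 through 369: 217 terms.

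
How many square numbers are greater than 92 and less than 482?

The n-th square number is n².
Smallest index with value > 92: n = 10 (giving 100).
Largest index with value < 482: n = 21 (giving 441).
Indices 10 through 21: 12 terms.

12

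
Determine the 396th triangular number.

The 396th triangular number is n(n+1)/2 with n = 396.
396·397/2 = 157212/2 = 78606.

78606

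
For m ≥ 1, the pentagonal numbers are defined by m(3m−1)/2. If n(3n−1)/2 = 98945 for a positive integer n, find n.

257

Set n(3n−1)/2 = 98945, giving 3n² − n − 197890 = 0.
The discriminant is 1 + 24·98945 = 2374681, and √2374681 = 1541.
So n = (1 + 1541) / 6 = 1542/6 = 257.
Check: 257·(3·257 − 1)/2 = 98945. ✓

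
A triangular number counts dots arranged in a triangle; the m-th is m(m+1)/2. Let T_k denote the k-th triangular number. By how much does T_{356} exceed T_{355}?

356

Consecutive triangular numbers differ by n: T_{356} − T_{355} = 356.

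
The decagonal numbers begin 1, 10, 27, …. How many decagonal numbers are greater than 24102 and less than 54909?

The n-th decagonal number is n(4n−3).
Smallest index with value > 24102: n = 79 (giving 24727).
Largest index with value < 54909: n = 117 (giving 54405).
Indices 79 through 117: 39 terms.

39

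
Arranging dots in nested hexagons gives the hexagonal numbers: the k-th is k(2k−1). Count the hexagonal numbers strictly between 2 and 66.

4

The n-th hexagonal number is n(2n−1).
Smallest index with value > 2: n = 2 (giving 6).
Largest index with value < 66: n = 5 (giving 45).
Indices 2 through 5: 4 terms.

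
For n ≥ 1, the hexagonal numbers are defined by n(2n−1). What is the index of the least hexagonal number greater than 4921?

Solve n(2n−1) > 4921 for integer n.
The largest n with value ≤ 4921 is 49 (since 4753 ≤ 4921 < 4950), so the first above is n = 50, value 4950.

50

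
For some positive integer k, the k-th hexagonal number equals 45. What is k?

Set n(2n−1) = 45, giving 2n² − n − 45 = 0.
So n = (1 + 19) / 4 = 20/4 = 5.

5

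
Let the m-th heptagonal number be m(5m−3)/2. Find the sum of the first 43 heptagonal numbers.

Σ i(5i−3)/2 = (5Σi² − 3Σi) / 2 over i = 1..43.
Σi = 946 and Σi² = 27434.
(5·27434 − 3·946) / 2 = 134332/2 = 67166.

67166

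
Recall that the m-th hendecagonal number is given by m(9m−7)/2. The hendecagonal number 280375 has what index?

250

Set n(9n−7)/2 = 280375, giving 9n² − 7n − 560750 = 0.
The discriminant is 49 + 72·280375 = 20187049, and √20187049 = 4493.
So n = (7 + 4493) / 18 = 4500/18 = 250.
Check: 250·(9·250 − 7)/2 = 280375. ✓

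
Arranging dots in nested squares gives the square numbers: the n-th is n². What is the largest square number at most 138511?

138384

Solve n² ≤ 138511 for integer n.
n = 372 gives 138384 ≤ 138511, while n = 373 gives 139129 > 138511; so the answer is 138384.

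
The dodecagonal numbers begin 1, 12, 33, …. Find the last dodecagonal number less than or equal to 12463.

12300

Solve n(5n−4) ≤ 12463 for integer n.
n = 50 gives 12300 ≤ 12463, while n = 51 gives 12801 > 12463; so the answer is 12300.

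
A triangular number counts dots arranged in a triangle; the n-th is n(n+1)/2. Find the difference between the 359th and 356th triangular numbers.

1074

359·360/2 = 64620 and 356·357/2 = 63546.
Difference: 64620 − 63546 = 1074.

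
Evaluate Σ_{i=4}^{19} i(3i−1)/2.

3592

Σ i(3i−1)/2 = (3Σi² − Σi) / 2 over i = 4..19.
Σi = 190 − 6 = 184 and Σi² = 2470 − 14 = 2456.
(3·2456 − 1·184) / 2 = 7184/2 = 3592.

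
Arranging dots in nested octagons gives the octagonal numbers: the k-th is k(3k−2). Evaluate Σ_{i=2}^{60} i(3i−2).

217769

Σ i(3i−2) = 3Σi² − 2Σi over i = 2..60.
Σi = 1830 − 1 = 1829 and Σi² = 73810 − 1 = 73809.
3·73809 − 2·1829 = 217769.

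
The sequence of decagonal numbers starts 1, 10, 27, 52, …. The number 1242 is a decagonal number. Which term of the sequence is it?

18

Set n(4n−3) = 1242, giving 4n² − 3n − 1242 = 0.
So n = (3 + 141) / 8 = 144/8 = 18.
Check: 18·(4·18 − 3) = 1242. ✓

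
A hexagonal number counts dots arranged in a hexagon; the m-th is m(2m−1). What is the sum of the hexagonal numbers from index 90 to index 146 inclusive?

Σ i(2i−1) = 2Σi² − Σi over i = 90..146.
Σi = 10731 − 4005 = 6726 and Σi² = 1048061 − 238965 = 809096.
2·809096 − 1·6726 = 1611466.

1611466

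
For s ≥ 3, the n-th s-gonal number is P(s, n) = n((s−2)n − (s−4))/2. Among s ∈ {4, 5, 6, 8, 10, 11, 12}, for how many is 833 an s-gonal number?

2

s = 4: P(4, 28) = 784 and P(4, 29) = 841; 833 is not s-gonal.
s = 5: P(5, 23) = 782 and P(5, 24) = 852; 833 is not s-gonal.
s = 6: P(6, 20) = 780 and P(6, 21) = 861; 833 is not s-gonal.
s = 8: P(8, 17) = 833. ✓
s = 10: P(10, 14) = 742 and P(10, 15) = 855; 833 is not s-gonal.
s = 11: P(11, 14) = 833. ✓
s = 12: P(12, 13) = 793 and P(12, 14) = 924; 833 is not s-gonal.
Hits: s ∈ {8, 11} → 2.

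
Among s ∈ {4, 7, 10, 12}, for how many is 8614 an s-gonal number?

s = 4: P(4, 92) = 8464 and P(4, 93) = 8649; 8614 is not s-gonal.
s = 7: P(7, 59) = 8614. ✓
s = 10: P(10, 46) = 8326 and P(10, 47) = 8695; 8614 is not s-gonal.
s = 12: P(12, 41) = 8241 and P(12, 42) = 8652; 8614 is not s-gonal.
Hits: s ∈ {7} → 1.

1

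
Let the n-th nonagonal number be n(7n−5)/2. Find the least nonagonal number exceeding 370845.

Solve n(7n−5)/2 > 370845 for integer n.
The largest n with value ≤ 370845 is 325 (since 368875 ≤ 370845 < 371151), so the first above is n = 326, value 371151.

371151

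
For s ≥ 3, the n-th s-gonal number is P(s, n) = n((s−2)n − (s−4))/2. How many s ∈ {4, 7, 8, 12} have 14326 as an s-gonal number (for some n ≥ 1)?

1

s = 4: P(4, 119) = 14161 and P(4, 120) = 14400; 14326 is not s-gonal.
s = 7: P(7, 76) = 14326. ✓
s = 8: P(8, 69) = 14145 and P(8, 70) = 14560; 14326 is not s-gonal.
s = 12: P(12, 53) = 13833 and P(12, 54) = 14364; 14326 is not s-gonal.
Hits: s ∈ {7} → 1.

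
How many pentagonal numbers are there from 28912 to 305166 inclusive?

The n-th pentagonal number is n(3n−1)/2.
Smallest index with value ≥ 28912: n = 139 (giving 28912).
Largest index with value ≤ 305166: n = 451 (giving 304876).
Indices 139 through 451: 313 terms.

313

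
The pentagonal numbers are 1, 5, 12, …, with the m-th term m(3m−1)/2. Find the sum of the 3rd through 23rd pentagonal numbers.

Σ i(3i−1)/2 = (3Σi² − Σi) / 2 over i = 3..23.
Σi = 276 − 3 = 273 and Σi² = 4324 − 5 = 4319.
(3·4319 − 1·273) / 2 = 12684/2 = 6342.

6342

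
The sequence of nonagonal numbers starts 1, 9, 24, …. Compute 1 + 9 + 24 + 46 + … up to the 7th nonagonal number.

420

Σ i(7i−5)/2 = (7Σi² − 5Σi) / 2 over i = 1..7.
Σi = 28 and Σi² = 140.
(7·140 − 5·28) / 2 = 840/2 = 420.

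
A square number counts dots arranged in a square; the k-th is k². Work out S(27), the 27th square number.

729

27² = 729.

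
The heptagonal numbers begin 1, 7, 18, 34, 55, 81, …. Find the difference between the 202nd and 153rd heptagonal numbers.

202·(5·202 − 3)/2 = 101707 and 153·(5·153 − 3)/2 = 58293.
Difference: 101707 − 58293 = 43414.

43414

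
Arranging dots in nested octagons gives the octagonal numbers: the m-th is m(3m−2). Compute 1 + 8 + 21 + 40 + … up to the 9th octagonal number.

Σ i(3i−2) = 3Σi² − 2Σi over i = 1..9.
Σi = 45 and Σi² = 285.
3·285 − 2·45 = 765.

765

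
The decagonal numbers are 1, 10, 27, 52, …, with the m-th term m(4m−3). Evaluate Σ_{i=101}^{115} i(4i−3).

Σ i(4i−3) = 4Σi² − 3Σi over i = 101..115.
Σi = 6670 − 5050 = 1620 and Σi² = 513590 − 338350 = 175240.
4·175240 − 3·1620 = 696100.

696100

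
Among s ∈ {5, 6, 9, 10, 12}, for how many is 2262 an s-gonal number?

s = 5: P(5, 39) = 2262. ✓
s = 6: P(6, 33) = 2145 and P(6, 34) = 2278; 2262 is not s-gonal.
s = 9: P(9, 25) = 2125 and P(9, 26) = 2301; 2262 is not s-gonal.
s = 10: P(10, 24) = 2232 and P(10, 25) = 2425; 2262 is not s-gonal.
s = 12: P(12, 21) = 2121 and P(12, 22) = 2332; 2262 is not s-gonal.
Hits: s ∈ {5} → 1.

1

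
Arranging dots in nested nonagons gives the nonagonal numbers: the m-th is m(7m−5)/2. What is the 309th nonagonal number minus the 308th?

Consecutive nonagonal numbers differ by 7n − 6: here 7·309 − 6 = 2157.

2157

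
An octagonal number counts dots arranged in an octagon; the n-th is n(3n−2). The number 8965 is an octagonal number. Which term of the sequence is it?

55

Set n(3n−2) = 8965, giving 3n² − 2n − 8965 = 0.
So n = (2 + 328) / 6 = 330/6 = 55.
Check: 55·(3·55 − 2) = 8965. ✓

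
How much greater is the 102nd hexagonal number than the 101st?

405

Consecutive hexagonal numbers differ by 4n − 3: here 4·102 − 3 = 405.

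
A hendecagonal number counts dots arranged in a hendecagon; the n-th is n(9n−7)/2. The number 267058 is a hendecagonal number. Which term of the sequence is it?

Set n(9n−7)/2 = 267058, giving 9n² − 7n − 534116 = 0.
The discriminant is 49 + 72·267058 = 19228225, and √19228225 = 4385.
So n = (7 + 4385) / 18 = 4392/18 = 244.
Check: 244·(9·244 − 7)/2 = 267058. ✓

244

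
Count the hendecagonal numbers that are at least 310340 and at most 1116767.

236

The n-th hendecagonal number is n(9n−7)/2.
Smallest index with value ≥ 310340: n = 263 (giving 310340).
Largest index with value ≤ 1116767: n = 498 (giving 1114275).
Indices 263 through 498: 236 terms.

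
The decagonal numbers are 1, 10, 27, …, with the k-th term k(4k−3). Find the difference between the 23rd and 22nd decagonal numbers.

Consecutive decagonal numbers differ by 8n − 7: here 8·23 − 7 = 177.

177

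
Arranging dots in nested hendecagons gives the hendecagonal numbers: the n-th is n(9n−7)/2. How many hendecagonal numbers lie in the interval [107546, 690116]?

238

The n-th hendecagonal number is n(9n−7)/2.
Smallest index with value ≥ 107546: n = 155 (giving 107570).
Largest index with value ≤ 690116: n = 392 (giving 690116).
Indices 155 through 392: 238 terms.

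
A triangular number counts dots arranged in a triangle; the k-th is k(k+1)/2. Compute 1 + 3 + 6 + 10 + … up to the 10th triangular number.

Σ i(i+1)/2 = (Σi² + Σi) / 2 over i = 1..10.
Σi = 55 and Σi² = 385.
(1·385 + 1·55) / 2 = 440/2 = 220.

220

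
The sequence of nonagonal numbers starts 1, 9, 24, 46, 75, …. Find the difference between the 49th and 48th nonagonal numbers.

337

Consecutive nonagonal numbers differ by 7n − 6: here 7·49 − 6 = 337.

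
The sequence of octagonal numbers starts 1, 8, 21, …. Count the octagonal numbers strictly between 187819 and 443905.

134

The n-th octagonal number is n(3n−2).
Smallest index with value > 187819: n = 251 (giving 188501).
Largest index with value < 443905: n = 384 (giving 441600).
Indices 251 through 384: 134 terms.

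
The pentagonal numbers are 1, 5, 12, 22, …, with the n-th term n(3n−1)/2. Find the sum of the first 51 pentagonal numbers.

Σ i(3i−1)/2 = (3Σi² − Σi) / 2 over i = 1..51.
Σi = 1326 and Σi² = 45526.
(3·45526 − 1·1326) / 2 = 135252/2 = 67626.

67626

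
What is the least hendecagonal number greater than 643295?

645058

Solve n(9n−7)/2 > 643295 for integer n.
The largest n with value ≤ 643295 is 378 (since 641655 ≤ 643295 < 645058), so the first above is n = 379, value 645058.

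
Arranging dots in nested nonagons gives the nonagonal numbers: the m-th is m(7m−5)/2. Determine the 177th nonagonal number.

The 177th nonagonal number is n(7n−5)/2 with n = 177.
177·(7·177 − 5)/2 = 177·1234/2 = 177·617 = 109209.

109209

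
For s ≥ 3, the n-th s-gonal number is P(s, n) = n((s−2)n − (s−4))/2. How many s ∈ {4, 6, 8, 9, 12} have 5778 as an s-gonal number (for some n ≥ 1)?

s = 4: P(4, 76) = 5776 and P(4, 77) = 5929; 5778 is not s-gonal.
s = 6: P(6, 54) = 5778. ✓
s = 8: P(8, 44) = 5720 and P(8, 45) = 5985; 5778 is not s-gonal.
s = 9: P(9, 40) = 5500 and P(9, 41) = 5781; 5778 is not s-gonal.
s = 12: P(12, 34) = 5644 and P(12, 35) = 5985; 5778 is not s-gonal.
Hits: s ∈ {6} → 1.

1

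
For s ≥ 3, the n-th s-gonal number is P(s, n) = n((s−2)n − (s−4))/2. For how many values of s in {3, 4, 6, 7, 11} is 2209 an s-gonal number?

1

s = 3: P(3, 65) = 2145 and P(3, 66) = 2211; 2209 is not s-gonal.
s = 4: P(4, 47) = 2209. ✓
s = 6: P(6, 33) = 2145 and P(6, 34) = 2278; 2209 is not s-gonal.
s = 7: P(7, 30) = 2205 and P(7, 31) = 2356; 2209 is not s-gonal.
s = 11: P(11, 22) = 2101 and P(11, 23) = 2300; 2209 is not s-gonal.
Hits: s ∈ {4} → 1.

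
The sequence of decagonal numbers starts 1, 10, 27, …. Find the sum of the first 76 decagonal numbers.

Σ i(4i−3) = 4Σi² − 3Σi over i = 1..76.
Σi = 2926 and Σi² = 149226.
4·149226 − 3·2926 = 588126.

588126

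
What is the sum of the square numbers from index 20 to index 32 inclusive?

Σ_{i=20}^{32} i² = 11440 − 2470 = 8970.

8970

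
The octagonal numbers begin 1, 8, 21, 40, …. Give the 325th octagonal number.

325·(3·325 − 2) = 325·973 = 316225.

316225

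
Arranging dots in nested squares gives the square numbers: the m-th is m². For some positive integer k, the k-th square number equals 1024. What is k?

We need n² = 1024, so n = √1024 = 32.

32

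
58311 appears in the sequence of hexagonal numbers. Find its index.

Set n(2n−1) = 58311, giving 2n² − n − 58311 = 0.
So n = (1 + 683) / 4 = 684/4 = 171.

171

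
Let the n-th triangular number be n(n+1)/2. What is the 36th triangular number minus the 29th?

36·37/2 = 666 and 29·30/2 = 435.
Difference: 666 − 435 = 231.

231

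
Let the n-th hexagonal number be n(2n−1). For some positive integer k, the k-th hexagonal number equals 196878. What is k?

Set n(2n−1) = 196878, giving 2n² − n − 196878 = 0.
The discriminant is 1 + 8·196878 = 1575025, and √1575025 = 1255.
So n = (1 + 1255) / 4 = 1256/4 = 314.
Check: 314·(2·314 − 1) = 196878. ✓

314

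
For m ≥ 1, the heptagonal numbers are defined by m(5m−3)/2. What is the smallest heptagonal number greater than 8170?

Solve n(5n−3)/2 > 8170 for integer n.
The largest n with value ≤ 8170 is 57 (since 8037 ≤ 8170 < 8323), so the first above is n = 58, value 8323.

8323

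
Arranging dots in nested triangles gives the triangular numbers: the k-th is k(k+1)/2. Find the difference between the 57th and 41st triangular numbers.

792

57·58/2 = 1653 and 41·42/2 = 861.
Difference: 1653 − 861 = 792.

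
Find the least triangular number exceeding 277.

300

Solve n(n+1)/2 > 277 for integer n.
The largest n with value ≤ 277 is 23 (since 276 ≤ 277 < 300), so the first above is n = 24, value 300.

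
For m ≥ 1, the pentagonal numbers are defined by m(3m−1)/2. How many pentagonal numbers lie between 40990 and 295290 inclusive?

278

The n-th pentagonal number is n(3n−1)/2.
Smallest index with value ≥ 40990: n = 166 (giving 41251).
Largest index with value ≤ 295290: n = 443 (giving 294152).
Indices 166 through 443: 278 terms.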